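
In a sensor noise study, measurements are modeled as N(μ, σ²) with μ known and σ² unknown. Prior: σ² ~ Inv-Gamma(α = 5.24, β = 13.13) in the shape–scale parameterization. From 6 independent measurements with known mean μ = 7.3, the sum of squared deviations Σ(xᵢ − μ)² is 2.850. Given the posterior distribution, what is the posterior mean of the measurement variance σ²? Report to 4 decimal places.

2.0104

With known mean μ and an Inverse-Gamma(α, β) prior on σ², the Normal likelihood is conjugate: posterior is Inv-Gamma(α + n/2, β + Σ(xᵢ−μ)²/2).
Posterior: Inv-Gamma(5.24 + 6/2, 13.13 + 2.850/2) = Inv-Gamma(8.24, 14.5550).
E[σ²|data] = β/(α−1) = 14.5550/7.24 = 2.0104.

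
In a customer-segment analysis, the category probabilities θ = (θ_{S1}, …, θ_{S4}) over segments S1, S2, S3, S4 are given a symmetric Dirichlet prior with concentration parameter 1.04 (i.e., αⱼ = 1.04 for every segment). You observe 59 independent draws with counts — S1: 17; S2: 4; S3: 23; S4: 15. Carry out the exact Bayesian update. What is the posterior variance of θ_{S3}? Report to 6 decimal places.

0.003674

The Dirichlet prior is conjugate to the Multinomial likelihood: each posterior αⱼ = prior αⱼ + observed count nⱼ.
Posterior concentration: (18.04, 5.04, 24.04, 16.04), total = 63.16.
Var[θ_j] = α_j(Σα−α_j)/((Σα)²(Σα+1)) = 24.04·39.12/(63.16²·64.16) = 0.003674.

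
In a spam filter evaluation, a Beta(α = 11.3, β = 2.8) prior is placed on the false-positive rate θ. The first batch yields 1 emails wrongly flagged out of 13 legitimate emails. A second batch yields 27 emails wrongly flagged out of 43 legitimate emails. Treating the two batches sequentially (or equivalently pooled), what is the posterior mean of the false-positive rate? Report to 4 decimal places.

The Beta prior is conjugate to a Binomial/Bernoulli likelihood; the update adds successes to α and failures to β.
After batch 1: Beta(11.3+1, 2.8+12) = Beta(12.3, 14.8).
After batch 2: Beta(12.3+27, 14.8+16) = Beta(39.3, 30.8).
Posterior mean = α/(α+β) = 39.3/70.1 = 0.5606.

0.5606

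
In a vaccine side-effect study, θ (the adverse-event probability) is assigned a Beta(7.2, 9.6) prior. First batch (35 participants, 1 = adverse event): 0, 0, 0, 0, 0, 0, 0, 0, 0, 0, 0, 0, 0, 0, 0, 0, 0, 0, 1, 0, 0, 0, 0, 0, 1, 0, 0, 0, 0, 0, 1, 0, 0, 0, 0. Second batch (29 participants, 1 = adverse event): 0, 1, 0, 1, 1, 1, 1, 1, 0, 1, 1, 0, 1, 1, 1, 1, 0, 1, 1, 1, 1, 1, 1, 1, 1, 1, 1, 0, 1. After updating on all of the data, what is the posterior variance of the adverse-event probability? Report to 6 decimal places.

The Beta prior is conjugate to a Binomial/Bernoulli likelihood; the update adds successes to α and failures to β.
After batch 1: Beta(7.2+3, 9.6+32) = Beta(10.2, 41.6).
After batch 2: Beta(10.2+23, 41.6+6) = Beta(33.2, 47.6).
Var = αβ/((α+β)²(α+β+1)) = 33.2·47.6/(80.8²·81.8) = 0.002959.

0.002959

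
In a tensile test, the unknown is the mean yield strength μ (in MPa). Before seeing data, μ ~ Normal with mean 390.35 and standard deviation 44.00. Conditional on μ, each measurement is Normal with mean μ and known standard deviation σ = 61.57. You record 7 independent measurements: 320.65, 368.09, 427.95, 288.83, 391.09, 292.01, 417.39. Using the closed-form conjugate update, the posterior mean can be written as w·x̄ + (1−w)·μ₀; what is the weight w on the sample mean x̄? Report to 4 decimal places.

For Normal data with known variance σ², a Normal(μ₀, σ₀²) prior on μ is conjugate. Posterior precision = 1/σ₀² + n/σ²; posterior mean is the precision-weighted average of μ₀ and x̄.
σ₀² = 44.00² = 1936, σ² = 61.57² = 3790.8649. Prior precision 1/σ₀² = 1/1936; data precision n/σ² = 7/3790.8649.
w = (n/σ²)/(1/σ₀² + n/σ²) = n·σ₀²/(σ² + n·σ₀²) = 7·1936/(3790.8649 + 7·1936) = 13552/17342.8649 = 0.7814.

0.7814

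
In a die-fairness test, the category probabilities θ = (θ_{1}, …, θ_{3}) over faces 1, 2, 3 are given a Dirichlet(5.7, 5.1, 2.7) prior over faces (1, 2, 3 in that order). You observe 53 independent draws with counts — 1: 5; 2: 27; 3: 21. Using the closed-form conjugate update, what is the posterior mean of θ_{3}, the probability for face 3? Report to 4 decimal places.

The Dirichlet prior is conjugate to the Multinomial likelihood: each posterior αⱼ = prior αⱼ + observed count nⱼ.
Posterior concentration: (10.7, 32.1, 23.7), total = 66.5.
E[θ_{3}|data] = α_{3}/Σα = 23.7/66.5 = 0.3564.

0.3564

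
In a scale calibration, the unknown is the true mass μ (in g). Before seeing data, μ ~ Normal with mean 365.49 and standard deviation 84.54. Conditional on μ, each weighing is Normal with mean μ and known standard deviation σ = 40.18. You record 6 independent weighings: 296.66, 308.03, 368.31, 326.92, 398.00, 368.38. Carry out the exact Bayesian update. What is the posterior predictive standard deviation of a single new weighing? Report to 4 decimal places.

For Normal data with known variance σ², a Normal(μ₀, σ₀²) prior on μ is conjugate. Posterior precision = 1/σ₀² + n/σ²; posterior mean is the precision-weighted average of μ₀ and x̄.
σ₀² = 84.54² = 7147.0116, σ² = 40.18² = 1614.4324; σ² + n·σ₀² = 1614.4324 + 6·7147.0116 = 44496.502.
Posterior precision = 1/σ₀² + n/σ² = 1/7147.0116 + 6/1614.4324 = (σ² + n·σ₀²)/(σ₀²σ²) = 44496.502/(7147.0116·1614.4324); posterior variance σₙ² = σ₀²σ²/(σ² + n·σ₀²) = 7147.0116·1614.4324/44496.502 = 259.309532.
Predictive variance for one new observation = σₙ² + σ² = 7147.0116·1614.4324/44496.502 + 1614.4324 = σ²·(σ₀² + 44496.502)/44496.502 = 1614.4324·51643.5136/44496.502 = 1873.741932; SD = √(1614.4324·51643.5136/44496.502) = 43.2867.

43.2867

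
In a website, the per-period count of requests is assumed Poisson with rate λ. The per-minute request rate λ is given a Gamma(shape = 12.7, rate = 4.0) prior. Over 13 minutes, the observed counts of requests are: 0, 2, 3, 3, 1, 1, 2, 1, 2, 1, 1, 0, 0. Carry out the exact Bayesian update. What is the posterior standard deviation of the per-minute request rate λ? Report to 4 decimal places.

0.3206

With a Gamma(shape α, rate β) prior, the Poisson likelihood is conjugate: the posterior is Gamma(α + ΣXᵢ, β + n).
Sum of counts S = 17 over n = 13 minutes.
Posterior: Gamma(α+S, β+n) = Gamma(12.7+17, 4.0+13) = Gamma(29.7, 17.0).
SD = √α/β = √29.7/17.0 = 0.3206.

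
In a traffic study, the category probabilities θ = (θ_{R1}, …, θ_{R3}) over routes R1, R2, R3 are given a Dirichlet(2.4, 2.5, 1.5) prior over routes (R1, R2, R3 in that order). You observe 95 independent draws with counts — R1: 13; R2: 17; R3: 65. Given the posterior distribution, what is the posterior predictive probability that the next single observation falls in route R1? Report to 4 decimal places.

0.1519

The Dirichlet prior is conjugate to the Multinomial likelihood: each posterior αⱼ = prior αⱼ + observed count nⱼ.
Posterior concentration: (15.4, 19.5, 66.5), total = 101.4.
P(next = R1 | data) = α_{R1}/Σα = 0.1519.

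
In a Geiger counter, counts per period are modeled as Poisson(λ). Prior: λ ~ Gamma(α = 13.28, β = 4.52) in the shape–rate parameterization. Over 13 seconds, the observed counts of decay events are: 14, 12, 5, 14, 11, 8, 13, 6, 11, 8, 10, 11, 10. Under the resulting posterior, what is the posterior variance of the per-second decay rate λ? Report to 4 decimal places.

With a Gamma(shape α, rate β) prior, the Poisson likelihood is conjugate: the posterior is Gamma(α + ΣXᵢ, β + n).
Sum of counts S = 133 over n = 13 seconds.
Posterior: Gamma(α+S, β+n) = Gamma(13.28+133, 4.52+13) = Gamma(146.28, 17.52).
Var = α/β² = 146.28/17.52² = 0.4766.

0.4766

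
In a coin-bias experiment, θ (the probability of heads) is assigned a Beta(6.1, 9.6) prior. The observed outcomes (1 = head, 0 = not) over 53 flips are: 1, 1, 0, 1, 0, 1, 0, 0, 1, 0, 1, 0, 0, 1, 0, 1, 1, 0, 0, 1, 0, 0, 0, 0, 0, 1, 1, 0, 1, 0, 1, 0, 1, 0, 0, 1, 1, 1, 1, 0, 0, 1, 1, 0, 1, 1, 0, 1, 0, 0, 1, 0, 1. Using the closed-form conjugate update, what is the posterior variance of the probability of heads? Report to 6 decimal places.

0.003571

The Beta prior is conjugate to a Binomial/Bernoulli likelihood; the update adds successes to α and failures to β.
Posterior: Beta(α+k, β+n−k) = Beta(6.1+26, 9.6+27) = Beta(32.1, 36.6).
Var = αβ/((α+β)²(α+β+1)) = 32.1·36.6/(68.7²·69.7) = 0.003571.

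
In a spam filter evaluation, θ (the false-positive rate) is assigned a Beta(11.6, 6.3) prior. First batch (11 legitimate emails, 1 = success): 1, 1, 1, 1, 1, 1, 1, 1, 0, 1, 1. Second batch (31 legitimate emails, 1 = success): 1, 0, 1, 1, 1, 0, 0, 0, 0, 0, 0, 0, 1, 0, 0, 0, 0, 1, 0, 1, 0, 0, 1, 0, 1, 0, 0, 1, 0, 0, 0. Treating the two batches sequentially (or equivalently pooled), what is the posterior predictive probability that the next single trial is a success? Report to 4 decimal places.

0.5275

The Beta prior is conjugate to a Binomial/Bernoulli likelihood; the update adds successes to α and failures to β.
After batch 1: Beta(11.6+10, 6.3+1) = Beta(21.6, 7.3).
After batch 2: Beta(21.6+10, 7.3+21) = Beta(31.6, 28.3).
For a single future Bernoulli trial, P(success | data) = α/(α+β) = 0.5275.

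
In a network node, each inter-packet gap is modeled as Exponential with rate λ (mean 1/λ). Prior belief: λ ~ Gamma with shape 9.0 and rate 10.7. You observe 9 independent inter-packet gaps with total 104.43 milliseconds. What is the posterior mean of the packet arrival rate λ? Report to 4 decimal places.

With a Gamma(shape α, rate β) prior on the exponential rate λ, the posterior after n observations with total T = Σxᵢ is Gamma(α+n, β+T).
Posterior: Gamma(9.0+9, 10.7+104.43) = Gamma(18.0, 115.13).
Posterior mean of λ = α/β = 18.0/115.13 = 0.1563.

0.1563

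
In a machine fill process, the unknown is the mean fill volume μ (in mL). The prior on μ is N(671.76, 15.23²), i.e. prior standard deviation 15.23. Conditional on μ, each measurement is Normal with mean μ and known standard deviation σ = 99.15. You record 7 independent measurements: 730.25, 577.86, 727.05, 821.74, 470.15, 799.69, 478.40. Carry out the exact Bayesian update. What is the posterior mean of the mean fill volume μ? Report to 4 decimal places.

For Normal data with known variance σ², a Normal(μ₀, σ₀²) prior on μ is conjugate. Posterior precision = 1/σ₀² + n/σ²; posterior mean is the precision-weighted average of μ₀ and x̄.
Σxᵢ = 730.25 + 577.86 + 727.05 + 821.74 + 470.15 + 799.69 + 478.40 = 4605.14, so n·x̄ = 4605.14.
σ₀² = 15.23² = 231.9529, σ² = 99.15² = 9830.7225; σ² + n·σ₀² = 9830.7225 + 7·231.9529 = 11454.3928.
Posterior mean = (μ₀/σ₀² + n·x̄/σ²)/(1/σ₀² + n/σ²) = (σ²·μ₀ + σ₀²·n·x̄)/(σ² + n·σ₀²) = (9830.7225·671.76 + 231.9529·4605.14)/11454.3928 = 7672061.724506/11454.3928 = 669.7921.

669.7921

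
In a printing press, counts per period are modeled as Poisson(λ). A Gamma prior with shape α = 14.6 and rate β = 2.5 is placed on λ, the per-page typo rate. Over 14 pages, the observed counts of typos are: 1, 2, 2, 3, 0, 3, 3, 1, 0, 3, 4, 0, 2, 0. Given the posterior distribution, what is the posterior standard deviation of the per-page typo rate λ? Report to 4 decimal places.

0.3765

With a Gamma(shape α, rate β) prior, the Poisson likelihood is conjugate: the posterior is Gamma(α + ΣXᵢ, β + n).
Sum of counts S = 24 over n = 14 pages.
Posterior: Gamma(α+S, β+n) = Gamma(14.6+24, 2.5+14) = Gamma(38.6, 16.5).
SD = √α/β = √38.6/16.5 = 0.3765.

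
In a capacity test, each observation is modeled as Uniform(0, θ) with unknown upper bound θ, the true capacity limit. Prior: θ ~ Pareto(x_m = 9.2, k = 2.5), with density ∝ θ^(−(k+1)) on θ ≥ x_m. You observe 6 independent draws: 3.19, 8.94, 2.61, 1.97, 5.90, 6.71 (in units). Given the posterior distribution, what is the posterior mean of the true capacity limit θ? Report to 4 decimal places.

A Pareto(scale x_m, shape k) prior on the upper bound θ of Uniform(0, θ) is conjugate: posterior is Pareto(max(x_m, max xᵢ), k + n).
Sample maximum = 8.94; prior scale x_m = 9.2 → posterior scale = max = 9.20.
Posterior shape = 2.5 + 6 = 8.5.
E[θ|data] = k·x_m/(k−1) = 8.5·9.20/7.5 = 10.4267.

10.4267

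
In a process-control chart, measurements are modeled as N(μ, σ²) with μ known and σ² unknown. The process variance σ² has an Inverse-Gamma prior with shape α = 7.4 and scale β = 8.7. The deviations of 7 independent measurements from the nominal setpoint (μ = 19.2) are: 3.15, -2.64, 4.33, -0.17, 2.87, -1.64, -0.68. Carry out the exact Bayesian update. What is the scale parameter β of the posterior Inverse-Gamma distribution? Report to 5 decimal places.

With known mean μ and an Inverse-Gamma(α, β) prior on σ², the Normal likelihood is conjugate: posterior is Inv-Gamma(α + n/2, β + Σ(xᵢ−μ)²/2).
Σ(xᵢ−μ)² = (3.15)² + (-2.64)² + (4.33)² + (-0.17)² + (2.87)² + (-1.64)² + (-0.68)² = 47.0588.
Posterior: Inv-Gamma(7.4 + 7/2, 8.7 + 47.0588/2) = Inv-Gamma(10.90, 32.22940).
Posterior β = 32.22940.

32.22940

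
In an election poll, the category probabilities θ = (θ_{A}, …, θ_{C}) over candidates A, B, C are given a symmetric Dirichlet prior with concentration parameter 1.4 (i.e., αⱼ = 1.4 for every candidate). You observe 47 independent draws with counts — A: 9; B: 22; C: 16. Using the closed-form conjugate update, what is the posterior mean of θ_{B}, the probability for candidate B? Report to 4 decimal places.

0.4570

The Dirichlet prior is conjugate to the Multinomial likelihood: each posterior αⱼ = prior αⱼ + observed count nⱼ.
Posterior concentration: (10.4, 23.4, 17.4), total = 51.2.
E[θ_{B}|data] = α_{B}/Σα = 23.4/51.2 = 0.4570.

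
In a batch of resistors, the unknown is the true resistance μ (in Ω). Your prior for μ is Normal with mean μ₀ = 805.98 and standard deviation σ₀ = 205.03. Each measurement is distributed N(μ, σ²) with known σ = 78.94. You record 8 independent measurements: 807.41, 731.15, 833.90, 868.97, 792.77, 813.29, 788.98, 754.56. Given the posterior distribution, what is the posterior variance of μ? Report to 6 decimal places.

For Normal data with known variance σ², a Normal(μ₀, σ₀²) prior on μ is conjugate. Posterior precision = 1/σ₀² + n/σ²; posterior mean is the precision-weighted average of μ₀ and x̄.
σ₀² = 205.03² = 42037.3009, σ² = 78.94² = 6231.5236; σ² + n·σ₀² = 6231.5236 + 8·42037.3009 = 342529.9308.
Posterior precision = 1/σ₀² + n/σ² = 1/42037.3009 + 8/6231.5236 = (σ² + n·σ₀²)/(σ₀²σ²) = 342529.9308/(42037.3009·6231.5236); posterior variance σₙ² = σ₀²σ²/(σ² + n·σ₀²) = 42037.3009·6231.5236/342529.9308 = 764.769467.

764.769467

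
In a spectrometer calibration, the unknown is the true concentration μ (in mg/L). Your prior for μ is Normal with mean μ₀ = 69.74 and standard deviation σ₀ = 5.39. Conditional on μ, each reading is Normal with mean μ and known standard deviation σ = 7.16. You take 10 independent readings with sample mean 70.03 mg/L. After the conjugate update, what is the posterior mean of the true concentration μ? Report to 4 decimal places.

For Normal data with known variance σ², a Normal(μ₀, σ₀²) prior on μ is conjugate. Posterior precision = 1/σ₀² + n/σ²; posterior mean is the precision-weighted average of μ₀ and x̄.
n·x̄ = 10·70.03 = 700.3.
σ₀² = 5.39² = 29.0521, σ² = 7.16² = 51.2656; σ² + n·σ₀² = 51.2656 + 10·29.0521 = 341.7866.
Posterior mean = (μ₀/σ₀² + n·x̄/σ²)/(1/σ₀² + n/σ²) = (σ²·μ₀ + σ₀²·n·x̄)/(σ² + n·σ₀²) = (51.2656·69.74 + 29.0521·700.3)/341.7866 = 23920.448574/341.7866 = 69.9865.

69.9865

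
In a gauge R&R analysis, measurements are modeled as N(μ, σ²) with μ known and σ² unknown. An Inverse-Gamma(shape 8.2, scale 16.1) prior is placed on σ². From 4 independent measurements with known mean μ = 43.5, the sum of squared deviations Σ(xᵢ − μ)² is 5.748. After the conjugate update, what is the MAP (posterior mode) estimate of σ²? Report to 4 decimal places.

With known mean μ and an Inverse-Gamma(α, β) prior on σ², the Normal likelihood is conjugate: posterior is Inv-Gamma(α + n/2, β + Σ(xᵢ−μ)²/2).
Posterior: Inv-Gamma(8.2 + 4/2, 16.1 + 5.748/2) = Inv-Gamma(10.20, 18.9740).
Mode = β/(α+1) = 18.9740/11.20 = 1.6941.

1.6941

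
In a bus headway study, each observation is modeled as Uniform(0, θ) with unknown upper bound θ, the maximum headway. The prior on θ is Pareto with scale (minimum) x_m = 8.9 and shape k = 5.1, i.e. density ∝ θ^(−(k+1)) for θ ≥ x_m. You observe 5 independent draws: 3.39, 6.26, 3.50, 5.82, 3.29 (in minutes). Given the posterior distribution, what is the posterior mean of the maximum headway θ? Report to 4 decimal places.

9.8780

A Pareto(scale x_m, shape k) prior on the upper bound θ of Uniform(0, θ) is conjugate: posterior is Pareto(max(x_m, max xᵢ), k + n).
Sample maximum = 6.26; prior scale x_m = 8.9 → posterior scale = max = 8.90.
Posterior shape = 5.1 + 5 = 10.1.
E[θ|data] = k·x_m/(k−1) = 10.1·8.90/9.1 = 9.8780.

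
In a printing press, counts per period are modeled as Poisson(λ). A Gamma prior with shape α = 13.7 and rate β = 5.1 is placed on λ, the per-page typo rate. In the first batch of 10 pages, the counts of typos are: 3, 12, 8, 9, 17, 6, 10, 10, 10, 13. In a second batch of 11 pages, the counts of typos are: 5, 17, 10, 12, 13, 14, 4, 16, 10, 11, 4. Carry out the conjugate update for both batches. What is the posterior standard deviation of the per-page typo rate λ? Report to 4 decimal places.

With a Gamma(shape α, rate β) prior, the Poisson likelihood is conjugate: the posterior is Gamma(α + ΣXᵢ, β + n).
Batch 1: sum of counts S = 98 over n = 10 pages.
After batch 1: Gamma(α+S, β+n) = Gamma(13.7+98, 5.1+10) = Gamma(111.7, 15.1).
Batch 2: sum of counts S = 116 over n = 11 pages.
After batch 2: Gamma(α+S, β+n) = Gamma(111.7+116, 15.1+11) = Gamma(227.7, 26.1).
SD = √α/β = √227.7/26.1 = 0.5782.

0.5782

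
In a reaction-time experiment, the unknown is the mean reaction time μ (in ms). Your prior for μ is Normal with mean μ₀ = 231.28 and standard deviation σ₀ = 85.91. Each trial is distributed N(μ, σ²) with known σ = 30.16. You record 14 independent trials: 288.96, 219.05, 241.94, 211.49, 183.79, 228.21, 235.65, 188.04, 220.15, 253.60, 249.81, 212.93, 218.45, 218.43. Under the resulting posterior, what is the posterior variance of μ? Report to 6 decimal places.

64.406267

For Normal data with known variance σ², a Normal(μ₀, σ₀²) prior on μ is conjugate. Posterior precision = 1/σ₀² + n/σ²; posterior mean is the precision-weighted average of μ₀ and x̄.
σ₀² = 85.91² = 7380.5281, σ² = 30.16² = 909.6256; σ² + n·σ₀² = 909.6256 + 14·7380.5281 = 104237.019.
Posterior precision = 1/σ₀² + n/σ² = 1/7380.5281 + 14/909.6256 = (σ² + n·σ₀²)/(σ₀²σ²) = 104237.019/(7380.5281·909.6256); posterior variance σₙ² = σ₀²σ²/(σ² + n·σ₀²) = 7380.5281·909.6256/104237.019 = 64.406267.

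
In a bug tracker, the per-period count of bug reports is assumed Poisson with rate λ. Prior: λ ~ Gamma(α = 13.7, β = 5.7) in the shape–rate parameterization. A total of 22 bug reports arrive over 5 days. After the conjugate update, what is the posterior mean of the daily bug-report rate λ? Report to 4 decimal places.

3.3364

With a Gamma(shape α, rate β) prior, the Poisson likelihood is conjugate: the posterior is Gamma(α + ΣXᵢ, β + n).
Posterior: Gamma(α+S, β+n) = Gamma(13.7+22, 5.7+5) = Gamma(35.7, 10.7).
Posterior mean = α/β = 35.7/10.7 = 3.3364.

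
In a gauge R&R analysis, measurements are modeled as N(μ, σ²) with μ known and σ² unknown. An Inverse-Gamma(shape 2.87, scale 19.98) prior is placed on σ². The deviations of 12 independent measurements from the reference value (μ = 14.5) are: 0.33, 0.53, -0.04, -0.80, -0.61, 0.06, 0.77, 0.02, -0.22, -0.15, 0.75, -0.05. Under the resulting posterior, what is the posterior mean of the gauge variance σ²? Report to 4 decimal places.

With known mean μ and an Inverse-Gamma(α, β) prior on σ², the Normal likelihood is conjugate: posterior is Inv-Gamma(α + n/2, β + Σ(xᵢ−μ)²/2).
Σ(xᵢ−μ)² = (0.33)² + (0.53)² + (-0.04)² + (-0.80)² + (-0.61)² + (0.06)² + (0.77)² + (0.02)² + (-0.22)² + (-0.15)² + (0.75)² + (-0.05)² = 2.6363.
Posterior: Inv-Gamma(2.87 + 12/2, 19.98 + 2.6363/2) = Inv-Gamma(8.87, 21.29815).
E[σ²|data] = β/(α−1) = 21.29815/7.87 = 2.7062.

2.7062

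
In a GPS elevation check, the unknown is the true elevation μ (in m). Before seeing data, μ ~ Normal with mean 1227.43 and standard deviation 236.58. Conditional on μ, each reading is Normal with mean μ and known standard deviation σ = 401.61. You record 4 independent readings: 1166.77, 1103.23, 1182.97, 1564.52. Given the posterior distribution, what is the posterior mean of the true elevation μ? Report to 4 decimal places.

1243.0903

For Normal data with known variance σ², a Normal(μ₀, σ₀²) prior on μ is conjugate. Posterior precision = 1/σ₀² + n/σ²; posterior mean is the precision-weighted average of μ₀ and x̄.
Σxᵢ = 1166.77 + 1103.23 + 1182.97 + 1564.52 = 5017.49, so n·x̄ = 5017.49.
σ₀² = 236.58² = 55970.0964, σ² = 401.61² = 161290.5921; σ² + n·σ₀² = 161290.5921 + 4·55970.0964 = 385170.9777.
Posterior mean = (μ₀/σ₀² + n·x̄/σ²)/(1/σ₀² + n/σ²) = (σ²·μ₀ + σ₀²·n·x̄)/(σ² + n·σ₀²) = (161290.5921·1227.43 + 55970.0964·5017.49)/385170.9777 = 478802310.447339/385170.9777 = 1243.0903.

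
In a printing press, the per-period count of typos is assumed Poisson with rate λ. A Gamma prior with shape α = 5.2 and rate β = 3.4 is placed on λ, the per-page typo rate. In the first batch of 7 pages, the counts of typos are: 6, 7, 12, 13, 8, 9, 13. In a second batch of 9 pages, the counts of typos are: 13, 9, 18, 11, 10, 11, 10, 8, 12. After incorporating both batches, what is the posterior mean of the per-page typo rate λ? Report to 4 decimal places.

With a Gamma(shape α, rate β) prior, the Poisson likelihood is conjugate: the posterior is Gamma(α + ΣXᵢ, β + n).
Batch 1: sum of counts S = 68 over n = 7 pages.
After batch 1: Gamma(α+S, β+n) = Gamma(5.2+68, 3.4+7) = Gamma(73.2, 10.4).
Batch 2: sum of counts S = 102 over n = 9 pages.
After batch 2: Gamma(α+S, β+n) = Gamma(73.2+102, 10.4+9) = Gamma(175.2, 19.4).
Posterior mean = α/β = 175.2/19.4 = 9.0309.

9.0309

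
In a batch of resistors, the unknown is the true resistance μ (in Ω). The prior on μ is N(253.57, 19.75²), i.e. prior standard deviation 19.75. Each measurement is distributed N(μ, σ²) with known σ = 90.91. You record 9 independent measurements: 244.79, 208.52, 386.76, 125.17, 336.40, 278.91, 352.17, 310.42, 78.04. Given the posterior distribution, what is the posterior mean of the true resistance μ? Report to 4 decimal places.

For Normal data with known variance σ², a Normal(μ₀, σ₀²) prior on μ is conjugate. Posterior precision = 1/σ₀² + n/σ²; posterior mean is the precision-weighted average of μ₀ and x̄.
Σxᵢ = 244.79 + 208.52 + 386.76 + 125.17 + 336.40 + 278.91 + 352.17 + 310.42 + 78.04 = 2321.18, so n·x̄ = 2321.18.
σ₀² = 19.75² = 390.0625, σ² = 90.91² = 8264.6281; σ² + n·σ₀² = 8264.6281 + 9·390.0625 = 11775.1906.
Posterior mean = (μ₀/σ₀² + n·x̄/σ²)/(1/σ₀² + n/σ²) = (σ²·μ₀ + σ₀²·n·x̄)/(σ² + n·σ₀²) = (8264.6281·253.57 + 390.0625·2321.18)/11775.1906 = 3001067.021067/11775.1906 = 254.8636.

254.8636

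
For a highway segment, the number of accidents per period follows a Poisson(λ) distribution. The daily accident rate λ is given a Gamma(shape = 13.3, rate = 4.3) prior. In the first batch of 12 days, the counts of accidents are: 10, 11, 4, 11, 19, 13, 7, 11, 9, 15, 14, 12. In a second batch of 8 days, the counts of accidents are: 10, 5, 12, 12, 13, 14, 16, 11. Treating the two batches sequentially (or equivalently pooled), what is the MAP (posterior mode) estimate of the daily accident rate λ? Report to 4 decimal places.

9.9300

With a Gamma(shape α, rate β) prior, the Poisson likelihood is conjugate: the posterior is Gamma(α + ΣXᵢ, β + n).
Batch 1: sum of counts S = 136 over n = 12 days.
After batch 1: Gamma(α+S, β+n) = Gamma(13.3+136, 4.3+12) = Gamma(149.3, 16.3).
Batch 2: sum of counts S = 93 over n = 8 days.
After batch 2: Gamma(α+S, β+n) = Gamma(149.3+93, 16.3+8) = Gamma(242.3, 24.3).
Mode of Gamma(α,β) for α≥1 is (α−1)/β = 241.3/24.3 = 9.9300.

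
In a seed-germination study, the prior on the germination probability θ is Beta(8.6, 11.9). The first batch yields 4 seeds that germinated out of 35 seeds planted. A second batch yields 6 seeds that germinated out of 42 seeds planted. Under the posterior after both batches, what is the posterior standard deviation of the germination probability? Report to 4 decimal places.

0.0396

The Beta prior is conjugate to a Binomial/Bernoulli likelihood; the update adds successes to α and failures to β.
After batch 1: Beta(8.6+4, 11.9+31) = Beta(12.6, 42.9).
After batch 2: Beta(12.6+6, 42.9+36) = Beta(18.6, 78.9).
Var = αβ/((α+β)²(α+β+1)) = 18.6·78.9/(97.5²·98.5) = 0.00156727; SD = √0.00156727 = 0.0396.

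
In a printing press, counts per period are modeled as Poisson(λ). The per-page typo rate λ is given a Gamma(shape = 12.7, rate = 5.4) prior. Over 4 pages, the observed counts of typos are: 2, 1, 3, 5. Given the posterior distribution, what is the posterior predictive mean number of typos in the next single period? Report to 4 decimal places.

With a Gamma(shape α, rate β) prior, the Poisson likelihood is conjugate: the posterior is Gamma(α + ΣXᵢ, β + n).
Sum of counts S = 11 over n = 4 pages.
Posterior: Gamma(α+S, β+n) = Gamma(12.7+11, 5.4+4) = Gamma(23.7, 9.4).
The predictive distribution for one future period is NegBinom with mean α/β = 2.5213.

2.5213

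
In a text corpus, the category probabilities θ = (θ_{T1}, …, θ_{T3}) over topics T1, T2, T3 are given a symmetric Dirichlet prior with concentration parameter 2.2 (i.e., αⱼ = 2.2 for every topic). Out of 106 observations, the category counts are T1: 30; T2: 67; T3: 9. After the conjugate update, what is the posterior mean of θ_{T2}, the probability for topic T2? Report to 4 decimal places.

The Dirichlet prior is conjugate to the Multinomial likelihood: each posterior αⱼ = prior αⱼ + observed count nⱼ.
Posterior concentration: (32.2, 69.2, 11.2), total = 112.6.
E[θ_{T2}|data] = α_{T2}/Σα = 69.2/112.6 = 0.6146.

0.6146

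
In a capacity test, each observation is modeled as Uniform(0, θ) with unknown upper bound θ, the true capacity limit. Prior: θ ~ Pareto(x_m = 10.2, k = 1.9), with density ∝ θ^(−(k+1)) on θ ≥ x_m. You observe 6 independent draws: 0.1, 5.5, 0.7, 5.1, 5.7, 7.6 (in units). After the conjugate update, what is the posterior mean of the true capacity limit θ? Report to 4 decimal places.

11.6783

A Pareto(scale x_m, shape k) prior on the upper bound θ of Uniform(0, θ) is conjugate: posterior is Pareto(max(x_m, max xᵢ), k + n).
Sample maximum = 7.6; prior scale x_m = 10.2 → posterior scale = max = 10.2.
Posterior shape = 1.9 + 6 = 7.9.
E[θ|data] = k·x_m/(k−1) = 7.9·10.2/6.9 = 11.6783.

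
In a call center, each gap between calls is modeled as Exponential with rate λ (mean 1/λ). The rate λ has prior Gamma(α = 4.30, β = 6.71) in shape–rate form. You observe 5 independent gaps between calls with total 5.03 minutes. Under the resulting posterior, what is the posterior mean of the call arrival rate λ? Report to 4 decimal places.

0.7922

With a Gamma(shape α, rate β) prior on the exponential rate λ, the posterior after n observations with total T = Σxᵢ is Gamma(α+n, β+T).
Posterior: Gamma(4.30+5, 6.71+5.03) = Gamma(9.30, 11.74).
Posterior mean of λ = α/β = 9.30/11.74 = 0.7922.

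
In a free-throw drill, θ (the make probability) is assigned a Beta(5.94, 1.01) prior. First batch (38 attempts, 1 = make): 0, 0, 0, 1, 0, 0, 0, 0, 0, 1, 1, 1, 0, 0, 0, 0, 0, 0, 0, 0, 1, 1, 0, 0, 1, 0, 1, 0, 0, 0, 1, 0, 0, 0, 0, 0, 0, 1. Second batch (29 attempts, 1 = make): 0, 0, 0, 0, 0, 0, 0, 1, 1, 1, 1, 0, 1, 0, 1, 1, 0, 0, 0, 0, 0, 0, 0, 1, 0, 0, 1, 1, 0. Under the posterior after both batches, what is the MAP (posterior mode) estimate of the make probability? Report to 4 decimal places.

The Beta prior is conjugate to a Binomial/Bernoulli likelihood; the update adds successes to α and failures to β.
After batch 1: Beta(5.94+10, 1.01+28) = Beta(15.94, 29.01).
After batch 2: Beta(15.94+10, 29.01+19) = Beta(25.94, 48.01).
Mode of Beta(a,b) for a,b>1 is (a−1)/(a+b−2) = 24.94/71.95 = 0.3466.

0.3466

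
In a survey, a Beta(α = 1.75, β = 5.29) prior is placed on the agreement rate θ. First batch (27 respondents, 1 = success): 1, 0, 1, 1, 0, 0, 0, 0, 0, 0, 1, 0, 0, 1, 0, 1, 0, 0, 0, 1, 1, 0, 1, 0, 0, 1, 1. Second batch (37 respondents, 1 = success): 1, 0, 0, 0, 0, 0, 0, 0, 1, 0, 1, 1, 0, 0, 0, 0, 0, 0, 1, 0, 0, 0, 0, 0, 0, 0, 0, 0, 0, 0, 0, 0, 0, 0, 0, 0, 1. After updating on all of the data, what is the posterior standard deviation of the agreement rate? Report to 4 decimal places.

The Beta prior is conjugate to a Binomial/Bernoulli likelihood; the update adds successes to α and failures to β.
After batch 1: Beta(1.75+11, 5.29+16) = Beta(12.75, 21.29).
After batch 2: Beta(12.75+6, 21.29+31) = Beta(18.75, 52.29).
Var = αβ/((α+β)²(α+β+1)) = 18.75·52.29/(71.04²·72.04) = 0.00269675; SD = √0.00269675 = 0.0519.

0.0519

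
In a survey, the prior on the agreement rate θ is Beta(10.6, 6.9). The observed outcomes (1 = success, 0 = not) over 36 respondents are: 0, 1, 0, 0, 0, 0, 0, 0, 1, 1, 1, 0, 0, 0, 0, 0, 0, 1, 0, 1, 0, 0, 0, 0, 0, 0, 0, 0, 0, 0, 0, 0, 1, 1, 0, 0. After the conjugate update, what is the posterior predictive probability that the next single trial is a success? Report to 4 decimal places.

The Beta prior is conjugate to a Binomial/Bernoulli likelihood; the update adds successes to α and failures to β.
Posterior: Beta(α+k, β+n−k) = Beta(10.6+8, 6.9+28) = Beta(18.6, 34.9).
For a single future Bernoulli trial, P(success | data) = α/(α+β) = 0.3477.

0.3477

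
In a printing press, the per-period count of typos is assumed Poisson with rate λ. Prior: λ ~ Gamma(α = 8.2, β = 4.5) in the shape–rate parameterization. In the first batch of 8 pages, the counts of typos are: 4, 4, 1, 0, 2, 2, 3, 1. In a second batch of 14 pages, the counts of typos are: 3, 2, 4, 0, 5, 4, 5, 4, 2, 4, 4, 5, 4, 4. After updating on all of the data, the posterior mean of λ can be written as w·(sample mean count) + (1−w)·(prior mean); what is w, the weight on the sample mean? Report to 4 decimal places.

0.8302

With a Gamma(shape α, rate β) prior, the Poisson likelihood is conjugate: the posterior is Gamma(α + ΣXᵢ, β + n).
Total number of pages: n = 8 + 14 = 22.
Posterior mean = (α₀+S)/(β₀+n) = [n/(β₀+n)]·(S/n) + [β₀/(β₀+n)]·(α₀/β₀), so only n and β₀ enter the weight.
Weight on data w = n/(β₀+n) = 22/(4.5+22) = 22/26.5 = 0.8302.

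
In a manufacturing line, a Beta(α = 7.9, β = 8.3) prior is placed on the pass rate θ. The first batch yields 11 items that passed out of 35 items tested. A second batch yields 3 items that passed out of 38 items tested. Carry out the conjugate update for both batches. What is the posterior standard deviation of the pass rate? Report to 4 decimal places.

The Beta prior is conjugate to a Binomial/Bernoulli likelihood; the update adds successes to α and failures to β.
After batch 1: Beta(7.9+11, 8.3+24) = Beta(18.9, 32.3).
After batch 2: Beta(18.9+3, 32.3+35) = Beta(21.9, 67.3).
Var = αβ/((α+β)²(α+β+1)) = 21.9·67.3/(89.2²·90.2) = 0.00205363; SD = √0.00205363 = 0.0453.

0.0453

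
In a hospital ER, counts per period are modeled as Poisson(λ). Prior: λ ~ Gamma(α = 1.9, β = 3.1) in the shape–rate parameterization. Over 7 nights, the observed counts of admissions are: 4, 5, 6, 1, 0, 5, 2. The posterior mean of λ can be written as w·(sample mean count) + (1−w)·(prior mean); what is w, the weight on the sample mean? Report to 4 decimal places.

With a Gamma(shape α, rate β) prior, the Poisson likelihood is conjugate: the posterior is Gamma(α + ΣXᵢ, β + n).
Posterior mean = (α₀+S)/(β₀+n) = [n/(β₀+n)]·(S/n) + [β₀/(β₀+n)]·(α₀/β₀), so only n and β₀ enter the weight.
Weight on data w = n/(β₀+n) = 7/(3.1+7) = 7/10.1 = 0.6931.

0.6931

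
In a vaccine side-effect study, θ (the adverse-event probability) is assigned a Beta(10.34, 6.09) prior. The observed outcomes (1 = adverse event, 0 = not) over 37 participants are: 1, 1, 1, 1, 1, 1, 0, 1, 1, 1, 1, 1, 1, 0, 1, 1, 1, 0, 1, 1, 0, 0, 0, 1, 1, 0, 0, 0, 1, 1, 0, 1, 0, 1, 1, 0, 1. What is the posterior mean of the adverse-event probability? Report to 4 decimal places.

0.6614

The Beta prior is conjugate to a Binomial/Bernoulli likelihood; the update adds successes to α and failures to β.
Posterior: Beta(α+k, β+n−k) = Beta(10.34+25, 6.09+12) = Beta(35.34, 18.09).
Posterior mean = α/(α+β) = 35.34/53.43 = 0.6614.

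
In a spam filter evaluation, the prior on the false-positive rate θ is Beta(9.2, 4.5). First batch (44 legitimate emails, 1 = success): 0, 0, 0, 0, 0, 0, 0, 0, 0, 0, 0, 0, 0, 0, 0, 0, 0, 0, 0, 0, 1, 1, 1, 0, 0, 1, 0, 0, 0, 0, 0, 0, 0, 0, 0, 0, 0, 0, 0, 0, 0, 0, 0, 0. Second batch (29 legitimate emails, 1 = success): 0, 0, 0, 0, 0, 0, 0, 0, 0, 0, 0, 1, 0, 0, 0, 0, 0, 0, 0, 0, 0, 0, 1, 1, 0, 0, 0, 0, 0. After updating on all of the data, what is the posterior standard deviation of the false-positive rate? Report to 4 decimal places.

The Beta prior is conjugate to a Binomial/Bernoulli likelihood; the update adds successes to α and failures to β.
After batch 1: Beta(9.2+4, 4.5+40) = Beta(13.2, 44.5).
After batch 2: Beta(13.2+3, 44.5+26) = Beta(16.2, 70.5).
Var = αβ/((α+β)²(α+β+1)) = 16.2·70.5/(86.7²·87.7) = 0.00173247; SD = √0.00173247 = 0.0416.

0.0416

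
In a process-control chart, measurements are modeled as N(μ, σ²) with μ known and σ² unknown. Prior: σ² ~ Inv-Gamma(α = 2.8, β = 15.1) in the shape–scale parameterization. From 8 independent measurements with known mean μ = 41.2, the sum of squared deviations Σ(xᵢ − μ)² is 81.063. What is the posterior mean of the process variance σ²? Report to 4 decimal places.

With known mean μ and an Inverse-Gamma(α, β) prior on σ², the Normal likelihood is conjugate: posterior is Inv-Gamma(α + n/2, β + Σ(xᵢ−μ)²/2).
Posterior: Inv-Gamma(2.8 + 8/2, 15.1 + 81.063/2) = Inv-Gamma(6.80, 55.6315).
E[σ²|data] = β/(α−1) = 55.6315/5.80 = 9.5916.

9.5916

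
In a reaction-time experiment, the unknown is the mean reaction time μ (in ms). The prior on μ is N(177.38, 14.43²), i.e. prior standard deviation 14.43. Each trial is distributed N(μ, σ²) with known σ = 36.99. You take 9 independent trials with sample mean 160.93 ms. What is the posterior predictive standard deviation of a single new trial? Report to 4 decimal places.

For Normal data with known variance σ², a Normal(μ₀, σ₀²) prior on μ is conjugate. Posterior precision = 1/σ₀² + n/σ²; posterior mean is the precision-weighted average of μ₀ and x̄.
σ₀² = 14.43² = 208.2249, σ² = 36.99² = 1368.2601; σ² + n·σ₀² = 1368.2601 + 9·208.2249 = 3242.2842.
Posterior precision = 1/σ₀² + n/σ² = 1/208.2249 + 9/1368.2601 = (σ² + n·σ₀²)/(σ₀²σ²) = 3242.2842/(208.2249·1368.2601); posterior variance σₙ² = σ₀²σ²/(σ² + n·σ₀²) = 208.2249·1368.2601/3242.2842 = 87.871946.
Predictive variance for one new observation = σₙ² + σ² = 208.2249·1368.2601/3242.2842 + 1368.2601 = σ²·(σ₀² + 3242.2842)/3242.2842 = 1368.2601·3450.5091/3242.2842 = 1456.132046; SD = √(1368.2601·3450.5091/3242.2842) = 38.1593.

38.1593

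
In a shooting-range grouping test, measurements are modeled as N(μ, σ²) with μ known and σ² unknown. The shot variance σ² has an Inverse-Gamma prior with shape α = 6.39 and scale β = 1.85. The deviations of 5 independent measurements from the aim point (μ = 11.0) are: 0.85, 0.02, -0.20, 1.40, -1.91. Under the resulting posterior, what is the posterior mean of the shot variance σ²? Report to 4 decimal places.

With known mean μ and an Inverse-Gamma(α, β) prior on σ², the Normal likelihood is conjugate: posterior is Inv-Gamma(α + n/2, β + Σ(xᵢ−μ)²/2).
Σ(xᵢ−μ)² = (0.85)² + (0.02)² + (-0.20)² + (1.40)² + (-1.91)² = 6.3710.
Posterior: Inv-Gamma(6.39 + 5/2, 1.85 + 6.3710/2) = Inv-Gamma(8.89, 5.03550).
E[σ²|data] = β/(α−1) = 5.03550/7.89 = 0.6382.

0.6382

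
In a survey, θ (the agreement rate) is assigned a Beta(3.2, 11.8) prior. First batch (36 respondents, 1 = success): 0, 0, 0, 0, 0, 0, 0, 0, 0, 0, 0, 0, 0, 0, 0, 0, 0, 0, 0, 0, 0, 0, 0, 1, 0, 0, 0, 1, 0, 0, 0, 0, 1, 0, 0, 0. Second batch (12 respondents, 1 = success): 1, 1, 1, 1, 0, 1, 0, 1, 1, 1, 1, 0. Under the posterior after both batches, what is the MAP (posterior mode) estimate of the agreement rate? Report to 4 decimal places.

0.2328

The Beta prior is conjugate to a Binomial/Bernoulli likelihood; the update adds successes to α and failures to β.
After batch 1: Beta(3.2+3, 11.8+33) = Beta(6.2, 44.8).
After batch 2: Beta(6.2+9, 44.8+3) = Beta(15.2, 47.8).
Mode of Beta(a,b) for a,b>1 is (a−1)/(a+b−2) = 14.2/61.0 = 0.2328.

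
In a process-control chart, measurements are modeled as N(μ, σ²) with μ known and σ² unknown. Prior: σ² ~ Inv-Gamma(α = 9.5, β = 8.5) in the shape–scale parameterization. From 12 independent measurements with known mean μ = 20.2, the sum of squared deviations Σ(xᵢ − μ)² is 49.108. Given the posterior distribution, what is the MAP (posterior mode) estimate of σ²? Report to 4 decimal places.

With known mean μ and an Inverse-Gamma(α, β) prior on σ², the Normal likelihood is conjugate: posterior is Inv-Gamma(α + n/2, β + Σ(xᵢ−μ)²/2).
Posterior: Inv-Gamma(9.5 + 12/2, 8.5 + 49.108/2) = Inv-Gamma(15.50, 33.0540).
Mode = β/(α+1) = 33.0540/16.50 = 2.0033.

2.0033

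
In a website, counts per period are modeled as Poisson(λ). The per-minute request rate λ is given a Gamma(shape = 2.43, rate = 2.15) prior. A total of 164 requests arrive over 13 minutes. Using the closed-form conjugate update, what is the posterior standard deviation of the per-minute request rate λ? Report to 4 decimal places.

0.8515

With a Gamma(shape α, rate β) prior, the Poisson likelihood is conjugate: the posterior is Gamma(α + ΣXᵢ, β + n).
Posterior: Gamma(α+S, β+n) = Gamma(2.43+164, 2.15+13) = Gamma(166.43, 15.15).
SD = √α/β = √166.43/15.15 = 0.8515.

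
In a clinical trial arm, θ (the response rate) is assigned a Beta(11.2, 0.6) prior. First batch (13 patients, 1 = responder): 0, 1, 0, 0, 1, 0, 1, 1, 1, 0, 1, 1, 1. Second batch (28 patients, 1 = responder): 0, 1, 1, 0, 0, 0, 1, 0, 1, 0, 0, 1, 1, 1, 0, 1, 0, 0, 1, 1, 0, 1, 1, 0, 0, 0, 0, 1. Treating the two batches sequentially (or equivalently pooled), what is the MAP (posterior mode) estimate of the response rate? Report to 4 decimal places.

0.6142

The Beta prior is conjugate to a Binomial/Bernoulli likelihood; the update adds successes to α and failures to β.
After batch 1: Beta(11.2+8, 0.6+5) = Beta(19.2, 5.6).
After batch 2: Beta(19.2+13, 5.6+15) = Beta(32.2, 20.6).
Mode of Beta(a,b) for a,b>1 is (a−1)/(a+b−2) = 31.2/50.8 = 0.6142.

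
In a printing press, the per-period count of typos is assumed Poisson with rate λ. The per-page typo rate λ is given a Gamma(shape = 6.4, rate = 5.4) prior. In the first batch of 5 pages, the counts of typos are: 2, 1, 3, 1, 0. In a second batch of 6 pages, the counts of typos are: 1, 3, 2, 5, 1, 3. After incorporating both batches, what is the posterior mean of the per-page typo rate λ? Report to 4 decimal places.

With a Gamma(shape α, rate β) prior, the Poisson likelihood is conjugate: the posterior is Gamma(α + ΣXᵢ, β + n).
Batch 1: sum of counts S = 7 over n = 5 pages.
After batch 1: Gamma(α+S, β+n) = Gamma(6.4+7, 5.4+5) = Gamma(13.4, 10.4).
Batch 2: sum of counts S = 15 over n = 6 pages.
After batch 2: Gamma(α+S, β+n) = Gamma(13.4+15, 10.4+6) = Gamma(28.4, 16.4).
Posterior mean = α/β = 28.4/16.4 = 1.7317.

1.7317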